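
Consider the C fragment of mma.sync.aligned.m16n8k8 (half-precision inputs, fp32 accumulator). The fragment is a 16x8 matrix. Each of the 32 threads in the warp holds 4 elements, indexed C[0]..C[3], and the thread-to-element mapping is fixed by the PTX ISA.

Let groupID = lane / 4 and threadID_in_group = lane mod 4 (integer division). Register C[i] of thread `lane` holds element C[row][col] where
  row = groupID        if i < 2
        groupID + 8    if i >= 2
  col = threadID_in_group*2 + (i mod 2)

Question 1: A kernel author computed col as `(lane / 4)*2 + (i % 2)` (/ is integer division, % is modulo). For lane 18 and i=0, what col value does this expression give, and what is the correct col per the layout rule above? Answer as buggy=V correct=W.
buggy=8 correct=4

`(lane / 4)*2 + (i % 2)`[18,0]=>8
L=18=>grp=18>>2=4, tig=18&3=2
[0]=>row 4+0=4  col 2·2+0=4
col: 8 vs 4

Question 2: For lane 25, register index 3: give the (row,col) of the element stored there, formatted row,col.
14,3

lane 25->25/4=6, 25 mod 4=1
i=3  r:6+8->14  c:2·1+1->3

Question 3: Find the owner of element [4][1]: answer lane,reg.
r: 4->gid=4,r8=0  c: 1->tid=0,i&1=1
L=4*4+0=16  i=0*2+1=1

16,1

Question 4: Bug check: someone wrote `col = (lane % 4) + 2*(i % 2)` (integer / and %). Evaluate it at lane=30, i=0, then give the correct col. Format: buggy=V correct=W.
`(lane % 4) + 2*(i % 2)`[30,0]=>2
lane 30=>30/4=7, 30 mod 4=2
i=0  r:7+0=>7  c:2·2+0=>4
col: 2 vs 4

buggy=2 correct=4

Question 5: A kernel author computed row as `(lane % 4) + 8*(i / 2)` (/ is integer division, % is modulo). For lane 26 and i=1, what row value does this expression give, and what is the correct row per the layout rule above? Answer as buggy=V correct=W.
buggy=2 correct=6

`(lane % 4) + 8*(i / 2)`[26,1]⇒2
lane 26⇒26/4=6, 26 mod 4=2
i=1  r:6+0⇒6  c:2·2+1⇒5
row: 2 vs 6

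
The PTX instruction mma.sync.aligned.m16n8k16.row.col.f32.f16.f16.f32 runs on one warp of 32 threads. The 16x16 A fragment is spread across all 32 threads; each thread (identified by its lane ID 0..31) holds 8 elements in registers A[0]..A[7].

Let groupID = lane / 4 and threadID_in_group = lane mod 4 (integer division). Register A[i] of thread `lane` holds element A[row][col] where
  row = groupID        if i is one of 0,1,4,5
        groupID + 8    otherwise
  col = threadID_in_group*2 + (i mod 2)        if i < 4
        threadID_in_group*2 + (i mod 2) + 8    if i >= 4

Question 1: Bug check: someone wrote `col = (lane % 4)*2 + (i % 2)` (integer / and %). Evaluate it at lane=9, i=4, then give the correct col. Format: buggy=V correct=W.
`(lane % 4)*2 + (i % 2)`[9,4]=>2
lane 9=>9/4=2, 9 mod 4=1
i=4  r:2+0=>2  c:2·1+0+8=>10
col: 2 vs 10

buggy=2 correct=10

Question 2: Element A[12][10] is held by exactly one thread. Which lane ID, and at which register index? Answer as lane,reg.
r: 12->gid=4,r8=1  c: 10->c8=1,tid=1,i&1=0
L=4*4+1=17  i=1*4+1*2+0=6

17,6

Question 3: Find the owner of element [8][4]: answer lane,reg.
r=8→G=0,rhi=1  c=4→chi=0,T=2,p=0
L=0*4+2=2  i=0*4+1*2+0=2

2,2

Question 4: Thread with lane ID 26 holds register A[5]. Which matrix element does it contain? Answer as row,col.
lane 26=>26/4=6, 26 mod 4=2
i=5  r:6+0=>6  c:2·2+1+8=>13

6,13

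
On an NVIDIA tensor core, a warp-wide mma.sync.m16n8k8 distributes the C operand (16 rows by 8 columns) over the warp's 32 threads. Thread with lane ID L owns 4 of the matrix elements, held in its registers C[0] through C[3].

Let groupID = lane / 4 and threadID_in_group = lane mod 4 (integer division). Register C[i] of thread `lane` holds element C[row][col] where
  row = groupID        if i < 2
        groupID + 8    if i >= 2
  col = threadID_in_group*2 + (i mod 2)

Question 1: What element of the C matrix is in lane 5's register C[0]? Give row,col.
1,2

lane 5: G=1 (5/4), T=1 (5%4)
i=0: r=1+0=1, c=1*2+0=2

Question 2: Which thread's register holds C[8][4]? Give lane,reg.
2,2

r=8→G=0,rhi=1  c=4→T=2,p=0
L=0*4+2=2  i=1*2+0=2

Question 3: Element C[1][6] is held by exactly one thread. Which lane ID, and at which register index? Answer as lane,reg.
7,0

r=1→G=1,rhi=0  c=6→T=3,p=0
L=1*4+3=7  i=0*2+0=0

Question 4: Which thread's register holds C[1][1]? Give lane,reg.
r=1→G=1,rhi=0  c=1→T=0,p=1
L=1*4+0=4  i=0*2+1=1

4,1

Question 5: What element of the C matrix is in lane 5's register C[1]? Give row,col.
lane 5→5/4=1, 5 mod 4=1
i=1  r:1+0→1  c:2·1+1→3

1,3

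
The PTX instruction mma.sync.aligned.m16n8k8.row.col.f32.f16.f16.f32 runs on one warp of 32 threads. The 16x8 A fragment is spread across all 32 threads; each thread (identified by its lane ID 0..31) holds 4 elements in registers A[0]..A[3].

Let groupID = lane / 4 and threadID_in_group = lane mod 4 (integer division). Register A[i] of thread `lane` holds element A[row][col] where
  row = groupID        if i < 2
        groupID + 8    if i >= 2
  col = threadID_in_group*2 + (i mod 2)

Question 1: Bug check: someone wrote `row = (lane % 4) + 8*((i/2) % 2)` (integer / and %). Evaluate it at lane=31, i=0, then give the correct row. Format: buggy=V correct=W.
`(lane % 4) + 8*((i/2) % 2)`[31,0]→3
L=31→G=31>>2=7, T=31&3=3
[0]→row 7+0=7  col 3·2+0=6
row: 3 vs 7

buggy=3 correct=7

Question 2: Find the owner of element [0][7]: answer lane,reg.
r:0=>grp=0,rB=0  c:7=>tig=3,lo=1
L=0*4+3=3  i=0*2+1=1

3,1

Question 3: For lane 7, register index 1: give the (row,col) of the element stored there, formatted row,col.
1,7

lane 7: G=1 (7/4), T=3 (7%4)
i=1: r=1+0=1, c=3*2+1=7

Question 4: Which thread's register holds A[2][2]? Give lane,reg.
9,0

r=2->g=2,rb=0  c=2->t=1,b0=0
L=2*4+1=9  i=0*2+0=0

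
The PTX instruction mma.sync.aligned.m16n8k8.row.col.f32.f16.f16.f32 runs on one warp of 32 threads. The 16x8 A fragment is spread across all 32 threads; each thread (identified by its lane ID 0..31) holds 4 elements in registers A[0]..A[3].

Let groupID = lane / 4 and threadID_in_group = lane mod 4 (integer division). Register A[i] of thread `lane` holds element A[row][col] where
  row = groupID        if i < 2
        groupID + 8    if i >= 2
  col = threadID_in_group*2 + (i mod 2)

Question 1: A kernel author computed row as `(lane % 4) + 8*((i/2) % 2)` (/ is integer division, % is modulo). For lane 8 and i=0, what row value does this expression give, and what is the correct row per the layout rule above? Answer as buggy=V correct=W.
buggy=0 correct=2

`(lane % 4) + 8*((i/2) % 2)`[8,0]->0
8: g=2,t=0
[0] (2+0,0*2+0) = (2,0)
row: 0 vs 2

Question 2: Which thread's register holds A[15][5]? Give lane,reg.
30,3

r=15->g=7,rb=1  c=5->t=2,b0=1
L=7*4+2=30  i=1*2+1=3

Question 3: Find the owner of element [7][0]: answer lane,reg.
r:7=>grp=7,rB=0  c:0=>tig=0,lo=0
L=7*4+0=28  i=0*2+0=0

28,0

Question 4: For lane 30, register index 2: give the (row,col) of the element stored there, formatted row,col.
15,4

lane 30⇒30/4=7, 30 mod 4=2
i=2  r:7+8⇒15  c:2·2+0⇒4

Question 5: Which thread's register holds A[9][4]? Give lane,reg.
6,2

r: 9->gid=1,r8=1  c: 4->tid=2,i&1=0
L=1*4+2=6  i=1*2+0=2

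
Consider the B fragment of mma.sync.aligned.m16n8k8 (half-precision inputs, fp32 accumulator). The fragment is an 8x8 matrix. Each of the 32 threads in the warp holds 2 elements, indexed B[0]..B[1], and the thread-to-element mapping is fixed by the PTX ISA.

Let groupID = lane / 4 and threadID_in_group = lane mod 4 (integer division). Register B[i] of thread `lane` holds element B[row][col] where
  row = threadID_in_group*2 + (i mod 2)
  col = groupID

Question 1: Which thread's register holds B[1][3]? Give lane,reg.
c=3→G=3  r=1→T=0,p=1
L=3*4+0=12  i=1=1

12,1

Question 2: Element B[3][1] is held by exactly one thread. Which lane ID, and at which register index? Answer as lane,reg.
c=1⇒gr=1  r=3⇒th=1,odd=1
L=1*4+1=5  i=1=1

5,1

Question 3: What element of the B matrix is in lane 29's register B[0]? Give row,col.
2,7

L=29→G=29>>2=7, T=29&3=1
[0]→row 1·2+0=2  col G=7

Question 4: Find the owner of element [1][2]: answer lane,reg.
c=2⇒gr=2  r=1⇒th=0,odd=1
L=2*4+0=8  i=1=1

8,1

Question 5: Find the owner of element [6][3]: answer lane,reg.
c=3→G=3  r=6→T=3,p=0
L=3*4+3=15  i=0=0

15,0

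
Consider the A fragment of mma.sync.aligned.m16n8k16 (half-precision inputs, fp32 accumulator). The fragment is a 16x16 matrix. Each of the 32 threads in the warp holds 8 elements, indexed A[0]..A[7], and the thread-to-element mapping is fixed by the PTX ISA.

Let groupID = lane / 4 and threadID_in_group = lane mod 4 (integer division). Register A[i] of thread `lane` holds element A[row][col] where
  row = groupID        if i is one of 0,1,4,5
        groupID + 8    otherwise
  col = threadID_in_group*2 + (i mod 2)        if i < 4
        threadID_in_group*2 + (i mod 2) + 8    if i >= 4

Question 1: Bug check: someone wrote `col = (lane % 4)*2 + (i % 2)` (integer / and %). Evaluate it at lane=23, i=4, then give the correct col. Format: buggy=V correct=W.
buggy=6 correct=14

`(lane % 4)*2 + (i % 2)`[23,4]⇒6
lane 23: gr=5 (23/4), th=3 (23%4)
i=4: r=5+0=5, c=3*2+0+8=14
col: 6 vs 14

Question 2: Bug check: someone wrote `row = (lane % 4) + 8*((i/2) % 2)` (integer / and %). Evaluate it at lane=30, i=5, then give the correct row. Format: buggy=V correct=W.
buggy=2 correct=7

`(lane % 4) + 8*((i/2) % 2)`[30,5]=>2
30: grp=7,tig=2
[5] (7+0,2*2+1+8) = (7,13)
row: 2 vs 7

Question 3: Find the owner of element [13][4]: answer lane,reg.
22,2

r=13⇒gr=5,Rb=1  c=4⇒Cb=0,th=2,odd=0
L=5*4+2=22  i=0*4+1*2+0=2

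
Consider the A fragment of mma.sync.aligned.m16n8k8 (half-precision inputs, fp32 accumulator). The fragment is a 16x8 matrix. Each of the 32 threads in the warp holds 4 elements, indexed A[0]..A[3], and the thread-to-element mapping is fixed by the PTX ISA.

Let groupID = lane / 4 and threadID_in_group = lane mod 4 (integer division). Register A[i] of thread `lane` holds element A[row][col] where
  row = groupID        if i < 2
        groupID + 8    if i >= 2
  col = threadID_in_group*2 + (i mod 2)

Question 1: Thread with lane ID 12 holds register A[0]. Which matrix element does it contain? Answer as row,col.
3,0

L=12=>grp=12>>2=3, tig=12&3=0
[0]=>row 3+0=3  col 0·2+0=0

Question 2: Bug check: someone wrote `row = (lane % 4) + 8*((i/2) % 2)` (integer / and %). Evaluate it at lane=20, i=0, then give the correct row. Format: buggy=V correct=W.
`(lane % 4) + 8*((i/2) % 2)`[20,0]->0
lane 20->20/4=5, 20 mod 4=0
i=0  r:5+0->5  c:2·0+0->0
row: 0 vs 5

buggy=0 correct=5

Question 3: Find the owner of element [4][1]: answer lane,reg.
16,1

r=4→G=4,rhi=0  c=1→T=0,p=1
L=4*4+0=16  i=0*2+1=1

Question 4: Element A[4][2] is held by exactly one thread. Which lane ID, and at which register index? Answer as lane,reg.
r=4→G=4,rhi=0  c=2→T=1,p=0
L=4*4+1=17  i=0*2+0=0

17,0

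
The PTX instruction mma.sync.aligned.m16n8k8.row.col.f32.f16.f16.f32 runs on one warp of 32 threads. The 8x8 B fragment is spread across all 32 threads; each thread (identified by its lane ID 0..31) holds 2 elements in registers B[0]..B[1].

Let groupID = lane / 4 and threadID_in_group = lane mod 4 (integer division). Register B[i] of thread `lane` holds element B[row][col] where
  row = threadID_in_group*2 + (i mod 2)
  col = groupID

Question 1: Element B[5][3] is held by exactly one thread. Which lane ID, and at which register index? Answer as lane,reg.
14,1

c: 3->gid=3  r: 5->tid=2,i&1=1
L=3*4+2=14  i=1=1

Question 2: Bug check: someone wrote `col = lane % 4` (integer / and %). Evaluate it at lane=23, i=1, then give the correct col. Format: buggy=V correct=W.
buggy=3 correct=5

`lane % 4`[23,1]=>3
L=23=>grp=23>>2=5, tig=23&3=3
[1]=>row 3·2+1=7  col grp=5
col: 3 vs 5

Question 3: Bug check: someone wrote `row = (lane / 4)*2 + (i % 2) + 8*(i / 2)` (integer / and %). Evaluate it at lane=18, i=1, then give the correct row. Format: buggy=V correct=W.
buggy=9 correct=5

`(lane / 4)*2 + (i % 2) + 8*(i / 2)`[18,1]=>9
lane 18: grp=4 (18/4), tig=2 (18%4)
i=1: r=2*2+1=5, c=grp=4
row: 9 vs 5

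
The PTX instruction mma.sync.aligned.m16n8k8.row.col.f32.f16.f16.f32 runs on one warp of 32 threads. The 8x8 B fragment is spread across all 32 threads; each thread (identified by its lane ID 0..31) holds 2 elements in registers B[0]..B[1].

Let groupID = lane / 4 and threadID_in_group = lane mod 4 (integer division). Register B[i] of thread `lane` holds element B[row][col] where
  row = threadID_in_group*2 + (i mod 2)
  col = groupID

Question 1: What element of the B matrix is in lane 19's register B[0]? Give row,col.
6,4

19: gr=4,th=3
[0] (3*2+0,4) = (6,4)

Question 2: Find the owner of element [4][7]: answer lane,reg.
30,0

c: 7->gid=7  r: 4->tid=2,i&1=0
L=7*4+2=30  i=0=0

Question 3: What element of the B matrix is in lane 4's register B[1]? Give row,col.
1,1

4: gr=1,th=0
[1] (0*2+1,1) = (1,1)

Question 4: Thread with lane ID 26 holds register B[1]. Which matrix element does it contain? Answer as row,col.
L=26->gid=26>>2=6, tid=26&3=2
[1]->row 2·2+1=5  col gid=6

5,6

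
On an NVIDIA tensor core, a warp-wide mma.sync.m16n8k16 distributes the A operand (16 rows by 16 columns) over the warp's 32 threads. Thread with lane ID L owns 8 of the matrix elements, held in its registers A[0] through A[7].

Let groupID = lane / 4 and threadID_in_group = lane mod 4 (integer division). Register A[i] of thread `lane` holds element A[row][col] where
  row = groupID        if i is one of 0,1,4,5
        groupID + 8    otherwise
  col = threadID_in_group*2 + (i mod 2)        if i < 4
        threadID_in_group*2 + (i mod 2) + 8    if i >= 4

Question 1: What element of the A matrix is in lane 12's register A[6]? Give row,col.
11,8

lane 12: gr=3 (12/4), th=0 (12%4)
i=6: r=3+8=11, c=0*2+0+8=8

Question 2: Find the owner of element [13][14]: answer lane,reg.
r: 13->gid=5,r8=1  c: 14->c8=1,tid=3,i&1=0
L=5*4+3=23  i=1*4+1*2+0=6

23,6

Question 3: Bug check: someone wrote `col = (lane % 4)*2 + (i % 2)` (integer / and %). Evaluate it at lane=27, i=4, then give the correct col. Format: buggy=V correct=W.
`(lane % 4)*2 + (i % 2)`[27,4]=>6
lane 27: grp=6 (27/4), tig=3 (27%4)
i=4: r=6+0=6, c=3*2+0+8=14
col: 6 vs 14

buggy=6 correct=14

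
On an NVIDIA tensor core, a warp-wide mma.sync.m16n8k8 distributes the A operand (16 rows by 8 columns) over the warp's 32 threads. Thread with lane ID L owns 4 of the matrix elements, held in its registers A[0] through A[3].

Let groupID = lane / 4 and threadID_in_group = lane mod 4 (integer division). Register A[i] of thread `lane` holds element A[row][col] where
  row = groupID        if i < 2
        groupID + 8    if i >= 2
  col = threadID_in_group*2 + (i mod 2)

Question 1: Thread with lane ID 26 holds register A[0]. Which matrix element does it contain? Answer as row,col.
lane 26: g=6 (26/4), t=2 (26%4)
i=0: r=6+0=6, c=2*2+0=4

6,4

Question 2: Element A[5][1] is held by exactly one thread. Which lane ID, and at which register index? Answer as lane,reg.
r=5⇒gr=5,Rb=0  c=1⇒th=0,odd=1
L=5*4+0=20  i=0*2+1=1

20,1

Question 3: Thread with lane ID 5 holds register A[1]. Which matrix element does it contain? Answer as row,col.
lane 5: G=1 (5/4), T=1 (5%4)
i=1: r=1+0=1, c=1*2+1=3

1,3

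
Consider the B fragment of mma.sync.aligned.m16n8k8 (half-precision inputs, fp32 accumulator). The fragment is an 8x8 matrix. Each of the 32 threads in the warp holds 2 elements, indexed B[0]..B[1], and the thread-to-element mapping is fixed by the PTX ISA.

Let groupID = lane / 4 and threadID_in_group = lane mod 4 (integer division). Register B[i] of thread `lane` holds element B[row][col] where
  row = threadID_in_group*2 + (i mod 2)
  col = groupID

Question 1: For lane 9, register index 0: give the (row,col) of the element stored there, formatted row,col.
2,2

lane 9=>9/4=2, 9 mod 4=1
i=0  r:2·1+0=>2  c:2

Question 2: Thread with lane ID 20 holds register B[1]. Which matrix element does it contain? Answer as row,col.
1,5

lane 20: gr=5 (20/4), th=0 (20%4)
i=1: r=0*2+1=1, c=gr=5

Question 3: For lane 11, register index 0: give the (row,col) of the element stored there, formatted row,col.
lane 11⇒11/4=2, 11 mod 4=3
i=0  r:2·3+0⇒6  c:2

6,2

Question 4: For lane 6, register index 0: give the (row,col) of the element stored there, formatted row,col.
L=6=>grp=6>>2=1, tig=6&3=2
[0]=>row 2·2+0=4  col grp=1

4,1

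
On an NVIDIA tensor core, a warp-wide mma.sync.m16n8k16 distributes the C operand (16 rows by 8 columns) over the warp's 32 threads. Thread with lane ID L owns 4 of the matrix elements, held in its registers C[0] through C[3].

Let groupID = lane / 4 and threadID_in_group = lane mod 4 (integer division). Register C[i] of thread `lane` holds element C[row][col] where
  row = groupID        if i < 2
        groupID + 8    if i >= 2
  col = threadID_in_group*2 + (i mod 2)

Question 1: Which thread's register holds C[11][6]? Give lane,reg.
r: 11->gid=3,r8=1  c: 6->tid=3,i&1=0
L=3*4+3=15  i=1*2+0=2

15,2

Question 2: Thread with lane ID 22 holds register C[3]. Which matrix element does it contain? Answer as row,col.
22: gid=5,tid=2
[3] (5+8,2*2+1) = (13,5)

13,5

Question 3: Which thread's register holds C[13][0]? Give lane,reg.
r:13=>grp=5,rB=1  c:0=>tig=0,lo=0
L=5*4+0=20  i=1*2+0=2

20,2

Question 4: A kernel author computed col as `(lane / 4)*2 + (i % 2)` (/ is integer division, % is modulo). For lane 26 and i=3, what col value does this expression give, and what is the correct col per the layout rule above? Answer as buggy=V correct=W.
buggy=13 correct=5

`(lane / 4)*2 + (i % 2)`[26,3]⇒13
L=26⇒gr=26>>2=6, th=26&3=2
[3]⇒row 6+8=14  col 2·2+1=5
col: 13 vs 5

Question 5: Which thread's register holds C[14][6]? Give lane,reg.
r=14⇒gr=6,Rb=1  c=6⇒th=3,odd=0
L=6*4+3=27  i=1*2+0=2

27,2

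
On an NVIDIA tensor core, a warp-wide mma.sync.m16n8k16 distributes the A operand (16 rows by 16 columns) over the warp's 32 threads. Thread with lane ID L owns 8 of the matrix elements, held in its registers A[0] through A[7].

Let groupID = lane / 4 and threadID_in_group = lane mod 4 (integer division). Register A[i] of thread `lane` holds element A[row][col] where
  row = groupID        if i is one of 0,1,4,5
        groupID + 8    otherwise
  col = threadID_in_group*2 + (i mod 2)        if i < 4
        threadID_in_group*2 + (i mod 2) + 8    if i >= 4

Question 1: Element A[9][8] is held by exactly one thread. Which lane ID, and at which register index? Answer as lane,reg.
4,6

r=9→G=1,rhi=1  c=8→chi=1,T=0,p=0
L=1*4+0=4  i=1*4+1*2+0=6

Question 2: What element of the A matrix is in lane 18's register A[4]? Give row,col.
lane 18: g=4 (18/4), t=2 (18%4)
i=4: r=4+0=4, c=2*2+0+8=12

4,12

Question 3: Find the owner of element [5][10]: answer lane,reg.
r=5⇒gr=5,Rb=0  c=10⇒Cb=1,th=1,odd=0
L=5*4+1=21  i=1*4+0*2+0=4

21,4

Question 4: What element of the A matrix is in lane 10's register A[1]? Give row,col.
2,5

L=10=>grp=10>>2=2, tig=10&3=2
[1]=>row 2+0=2  col 2·2+1+0=5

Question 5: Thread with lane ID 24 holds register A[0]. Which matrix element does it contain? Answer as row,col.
6,0

L=24->g=24>>2=6, t=24&3=0
[0]->row 6+0=6  col 0·2+0+0=0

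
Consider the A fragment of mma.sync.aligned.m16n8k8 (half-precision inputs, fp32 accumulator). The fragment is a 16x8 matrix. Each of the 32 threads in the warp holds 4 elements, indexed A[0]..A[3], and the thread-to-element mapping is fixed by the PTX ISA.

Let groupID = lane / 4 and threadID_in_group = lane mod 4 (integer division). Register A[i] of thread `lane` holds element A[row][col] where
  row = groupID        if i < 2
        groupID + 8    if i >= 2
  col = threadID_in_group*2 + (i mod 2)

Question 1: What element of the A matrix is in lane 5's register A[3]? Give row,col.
L=5→G=5>>2=1, T=5&3=1
[3]→row 1+8=9  col 1·2+1=3

9,3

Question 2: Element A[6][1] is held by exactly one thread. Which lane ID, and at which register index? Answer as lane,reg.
r=6->g=6,rb=0  c=1->t=0,b0=1
L=6*4+0=24  i=0*2+1=1

24,1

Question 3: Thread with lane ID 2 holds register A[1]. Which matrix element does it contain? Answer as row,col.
0,5

L=2->g=2>>2=0, t=2&3=2
[1]->row 0+0=0  col 2·2+1=5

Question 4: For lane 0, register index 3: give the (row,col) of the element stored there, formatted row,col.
L=0→G=0>>2=0, T=0&3=0
[3]→row 0+8=8  col 0·2+1=1

8,1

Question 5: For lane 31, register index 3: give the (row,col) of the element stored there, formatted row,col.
lane 31⇒31/4=7, 31 mod 4=3
i=3  r:7+8⇒15  c:2·3+1⇒7

15,7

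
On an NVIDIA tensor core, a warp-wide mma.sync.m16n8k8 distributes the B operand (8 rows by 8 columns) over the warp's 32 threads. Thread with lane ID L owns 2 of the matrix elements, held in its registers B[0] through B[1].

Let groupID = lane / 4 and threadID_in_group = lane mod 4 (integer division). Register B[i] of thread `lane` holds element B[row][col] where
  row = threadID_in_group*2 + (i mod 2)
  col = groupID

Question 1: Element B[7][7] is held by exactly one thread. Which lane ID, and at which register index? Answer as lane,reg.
c: 7->gid=7  r: 7->tid=3,i&1=1
L=7*4+3=31  i=1=1

31,1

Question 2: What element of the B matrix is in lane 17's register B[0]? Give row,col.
2,4

L=17->g=17>>2=4, t=17&3=1
[0]->row 1·2+0=2  col g=4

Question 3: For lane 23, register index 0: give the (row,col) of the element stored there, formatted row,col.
6,5

L=23=>grp=23>>2=5, tig=23&3=3
[0]=>row 3·2+0=6  col grp=5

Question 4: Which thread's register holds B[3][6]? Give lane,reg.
25,1

c=6⇒gr=6  r=3⇒th=1,odd=1
L=6*4+1=25  i=1=1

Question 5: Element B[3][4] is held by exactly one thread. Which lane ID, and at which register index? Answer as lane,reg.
17,1

c: 4->gid=4  r: 3->tid=1,i&1=1
L=4*4+1=17  i=1=1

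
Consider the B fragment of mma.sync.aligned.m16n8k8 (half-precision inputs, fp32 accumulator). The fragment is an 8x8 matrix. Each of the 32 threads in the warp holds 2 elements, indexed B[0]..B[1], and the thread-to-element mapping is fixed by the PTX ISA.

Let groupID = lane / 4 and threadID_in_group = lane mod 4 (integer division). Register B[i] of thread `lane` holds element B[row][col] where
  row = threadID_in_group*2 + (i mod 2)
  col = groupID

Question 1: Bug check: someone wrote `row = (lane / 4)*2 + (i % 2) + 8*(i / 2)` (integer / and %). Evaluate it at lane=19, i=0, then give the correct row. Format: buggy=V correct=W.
buggy=8 correct=6

`(lane / 4)*2 + (i % 2) + 8*(i / 2)`[19,0]->8
lane 19->19/4=4, 19 mod 4=3
i=0  r:2·3+0->6  c:4
row: 8 vs 6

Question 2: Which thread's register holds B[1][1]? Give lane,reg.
4,1

c=1->g=1  r=1->t=0,b0=1
L=1*4+0=4  i=1=1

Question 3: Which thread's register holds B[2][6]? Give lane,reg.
25,0

c=6⇒gr=6  r=2⇒th=1,odd=0
L=6*4+1=25  i=0=0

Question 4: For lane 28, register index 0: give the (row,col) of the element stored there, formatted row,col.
0,7

28: gr=7,th=0
[0] (0*2+0,7) = (0,7)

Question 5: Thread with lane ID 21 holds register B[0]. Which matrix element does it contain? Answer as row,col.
L=21=>grp=21>>2=5, tig=21&3=1
[0]=>row 1·2+0=2  col grp=5

2,5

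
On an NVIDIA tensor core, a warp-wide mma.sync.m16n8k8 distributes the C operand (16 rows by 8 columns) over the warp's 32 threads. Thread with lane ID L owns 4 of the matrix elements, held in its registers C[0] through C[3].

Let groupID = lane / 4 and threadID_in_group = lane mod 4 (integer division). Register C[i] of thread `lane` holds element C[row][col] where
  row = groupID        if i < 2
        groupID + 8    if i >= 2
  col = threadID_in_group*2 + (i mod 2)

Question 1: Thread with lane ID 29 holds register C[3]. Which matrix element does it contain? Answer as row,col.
lane 29->29/4=7, 29 mod 4=1
i=3  r:7+8->15  c:2·1+1->3

15,3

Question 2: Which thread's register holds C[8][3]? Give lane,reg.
1,3

r:8=>grp=0,rB=1  c:3=>tig=1,lo=1
L=0*4+1=1  i=1*2+1=3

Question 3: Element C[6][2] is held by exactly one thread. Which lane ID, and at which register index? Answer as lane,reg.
r=6→G=6,rhi=0  c=2→T=1,p=0
L=6*4+1=25  i=0*2+0=0

25,0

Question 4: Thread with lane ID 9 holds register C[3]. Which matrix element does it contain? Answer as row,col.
10,3

lane 9: G=2 (9/4), T=1 (9%4)
i=3: r=2+8=10, c=1*2+1=3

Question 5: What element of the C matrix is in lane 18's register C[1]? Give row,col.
L=18->g=18>>2=4, t=18&3=2
[1]->row 4+0=4  col 2·2+1=5

4,5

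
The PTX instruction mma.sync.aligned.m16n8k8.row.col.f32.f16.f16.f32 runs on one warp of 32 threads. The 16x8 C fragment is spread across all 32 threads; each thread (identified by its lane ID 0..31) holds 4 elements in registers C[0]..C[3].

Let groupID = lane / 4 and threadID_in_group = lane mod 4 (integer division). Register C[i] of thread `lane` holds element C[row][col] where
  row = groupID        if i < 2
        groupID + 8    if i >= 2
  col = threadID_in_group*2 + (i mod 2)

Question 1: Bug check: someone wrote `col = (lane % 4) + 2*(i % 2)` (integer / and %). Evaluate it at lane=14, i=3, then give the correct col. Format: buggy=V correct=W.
`(lane % 4) + 2*(i % 2)`[14,3]⇒4
lane 14⇒14/4=3, 14 mod 4=2
i=3  r:3+8⇒11  c:2·2+1⇒5
col: 4 vs 5

buggy=4 correct=5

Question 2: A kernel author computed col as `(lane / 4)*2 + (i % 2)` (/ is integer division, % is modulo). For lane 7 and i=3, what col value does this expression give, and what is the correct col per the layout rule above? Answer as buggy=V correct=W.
`(lane / 4)*2 + (i % 2)`[7,3]=>3
lane 7=>7/4=1, 7 mod 4=3
i=3  r:1+8=>9  c:2·3+1=>7
col: 3 vs 7

buggy=3 correct=7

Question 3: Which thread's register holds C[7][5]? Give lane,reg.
r: 7->gid=7,r8=0  c: 5->tid=2,i&1=1
L=7*4+2=30  i=0*2+1=1

30,1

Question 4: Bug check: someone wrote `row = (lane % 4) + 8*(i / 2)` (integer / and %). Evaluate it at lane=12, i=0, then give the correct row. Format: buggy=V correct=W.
buggy=0 correct=3

`(lane % 4) + 8*(i / 2)`[12,0]=>0
lane 12: grp=3 (12/4), tig=0 (12%4)
i=0: r=3+0=3, c=0*2+0=0
row: 0 vs 3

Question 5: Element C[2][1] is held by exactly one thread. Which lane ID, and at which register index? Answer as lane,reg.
r:2=>grp=2,rB=0  c:1=>tig=0,lo=1
L=2*4+0=8  i=0*2+1=1

8,1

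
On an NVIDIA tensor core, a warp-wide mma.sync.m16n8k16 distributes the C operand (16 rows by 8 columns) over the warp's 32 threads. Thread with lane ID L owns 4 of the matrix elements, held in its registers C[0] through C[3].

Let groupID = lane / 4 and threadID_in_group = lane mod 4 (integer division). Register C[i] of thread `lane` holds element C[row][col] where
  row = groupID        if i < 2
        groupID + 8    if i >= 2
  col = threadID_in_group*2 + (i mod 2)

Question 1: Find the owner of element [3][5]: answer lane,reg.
14,1

r=3⇒gr=3,Rb=0  c=5⇒th=2,odd=1
L=3*4+2=14  i=0*2+1=1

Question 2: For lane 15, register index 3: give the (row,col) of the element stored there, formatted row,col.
11,7

lane 15: gid=3 (15/4), tid=3 (15%4)
i=3: r=3+8=11, c=3*2+1=7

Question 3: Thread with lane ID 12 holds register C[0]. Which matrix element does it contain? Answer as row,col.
3,0

L=12=>grp=12>>2=3, tig=12&3=0
[0]=>row 3+0=3  col 0·2+0=0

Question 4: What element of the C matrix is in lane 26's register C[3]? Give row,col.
lane 26: G=6 (26/4), T=2 (26%4)
i=3: r=6+8=14, c=2*2+1=5

14,5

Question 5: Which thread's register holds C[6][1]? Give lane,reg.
24,1

r=6→G=6,rhi=0  c=1→T=0,p=1
L=6*4+0=24  i=0*2+1=1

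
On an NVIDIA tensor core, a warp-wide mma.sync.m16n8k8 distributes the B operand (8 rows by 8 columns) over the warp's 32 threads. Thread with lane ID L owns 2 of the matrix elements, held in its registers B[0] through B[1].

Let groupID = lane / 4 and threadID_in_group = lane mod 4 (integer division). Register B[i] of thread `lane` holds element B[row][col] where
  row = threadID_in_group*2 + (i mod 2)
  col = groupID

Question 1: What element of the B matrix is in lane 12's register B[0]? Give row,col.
0,3

lane 12: G=3 (12/4), T=0 (12%4)
i=0: r=0*2+0=0, c=G=3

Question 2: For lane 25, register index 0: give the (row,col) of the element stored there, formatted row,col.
2,6

25: g=6,t=1
[0] (1*2+0,6) = (2,6)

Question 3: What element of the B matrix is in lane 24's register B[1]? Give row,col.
1,6

24: gr=6,th=0
[1] (0*2+1,6) = (1,6)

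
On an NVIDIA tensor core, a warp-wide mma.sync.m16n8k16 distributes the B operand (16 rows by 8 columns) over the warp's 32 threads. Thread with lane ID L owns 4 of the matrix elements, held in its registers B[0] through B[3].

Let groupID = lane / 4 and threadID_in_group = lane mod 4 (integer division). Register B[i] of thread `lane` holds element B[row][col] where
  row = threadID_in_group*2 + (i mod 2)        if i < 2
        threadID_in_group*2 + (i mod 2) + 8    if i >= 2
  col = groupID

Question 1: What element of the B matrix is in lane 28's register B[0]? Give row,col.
28: grp=7,tig=0
[0] (0*2+0+0,7) = (0,7)

0,7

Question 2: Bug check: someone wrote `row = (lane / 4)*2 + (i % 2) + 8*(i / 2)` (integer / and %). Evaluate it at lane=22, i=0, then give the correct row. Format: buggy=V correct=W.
buggy=10 correct=4

`(lane / 4)*2 + (i % 2) + 8*(i / 2)`[22,0]=>10
L=22=>grp=22>>2=5, tig=22&3=2
[0]=>row 2·2+0+0=4  col grp=5
row: 10 vs 4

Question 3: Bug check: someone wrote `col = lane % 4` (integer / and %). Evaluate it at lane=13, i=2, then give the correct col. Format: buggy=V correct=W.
`lane % 4`[13,2]⇒1
13: gr=3,th=1
[2] (1*2+0+8,3) = (10,3)
col: 1 vs 3

buggy=1 correct=3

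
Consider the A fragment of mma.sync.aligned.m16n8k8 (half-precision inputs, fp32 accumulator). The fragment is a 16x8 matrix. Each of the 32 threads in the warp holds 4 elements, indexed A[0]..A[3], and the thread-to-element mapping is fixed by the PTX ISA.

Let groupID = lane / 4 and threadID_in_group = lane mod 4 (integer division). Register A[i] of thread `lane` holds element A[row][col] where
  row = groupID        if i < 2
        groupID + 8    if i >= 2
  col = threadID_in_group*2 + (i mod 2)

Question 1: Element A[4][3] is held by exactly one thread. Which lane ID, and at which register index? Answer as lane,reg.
r: 4->gid=4,r8=0  c: 3->tid=1,i&1=1
L=4*4+1=17  i=0*2+1=1

17,1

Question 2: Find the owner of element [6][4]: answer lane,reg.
26,0

r=6->g=6,rb=0  c=4->t=2,b0=0
L=6*4+2=26  i=0*2+0=0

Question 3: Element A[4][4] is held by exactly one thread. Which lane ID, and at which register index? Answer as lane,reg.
18,0

r=4→G=4,rhi=0  c=4→T=2,p=0
L=4*4+2=18  i=0*2+0=0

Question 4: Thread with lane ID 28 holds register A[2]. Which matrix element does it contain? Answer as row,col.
15,0

28: gr=7,th=0
[2] (7+8,0*2+0) = (15,0)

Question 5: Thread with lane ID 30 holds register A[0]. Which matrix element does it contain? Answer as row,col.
7,4

lane 30: gid=7 (30/4), tid=2 (30%4)
i=0: r=7+0=7, c=2*2+0=4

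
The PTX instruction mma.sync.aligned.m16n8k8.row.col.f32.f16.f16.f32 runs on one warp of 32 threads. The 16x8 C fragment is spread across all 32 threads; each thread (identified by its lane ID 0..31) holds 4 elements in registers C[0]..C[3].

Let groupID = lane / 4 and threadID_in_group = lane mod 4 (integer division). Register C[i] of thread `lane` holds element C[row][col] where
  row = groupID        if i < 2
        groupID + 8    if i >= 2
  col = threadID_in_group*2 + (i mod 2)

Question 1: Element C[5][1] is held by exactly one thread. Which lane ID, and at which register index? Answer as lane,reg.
20,1

r:5=>grp=5,rB=0  c:1=>tig=0,lo=1
L=5*4+0=20  i=0*2+1=1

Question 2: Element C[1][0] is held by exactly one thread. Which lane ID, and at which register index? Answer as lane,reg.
r=1→G=1,rhi=0  c=0→T=0,p=0
L=1*4+0=4  i=0*2+0=0

4,0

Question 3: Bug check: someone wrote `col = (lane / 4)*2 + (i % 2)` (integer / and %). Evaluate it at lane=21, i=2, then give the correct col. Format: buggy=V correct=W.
buggy=10 correct=2

`(lane / 4)*2 + (i % 2)`[21,2]⇒10
L=21⇒gr=21>>2=5, th=21&3=1
[2]⇒row 5+8=13  col 1·2+0=2
col: 10 vs 2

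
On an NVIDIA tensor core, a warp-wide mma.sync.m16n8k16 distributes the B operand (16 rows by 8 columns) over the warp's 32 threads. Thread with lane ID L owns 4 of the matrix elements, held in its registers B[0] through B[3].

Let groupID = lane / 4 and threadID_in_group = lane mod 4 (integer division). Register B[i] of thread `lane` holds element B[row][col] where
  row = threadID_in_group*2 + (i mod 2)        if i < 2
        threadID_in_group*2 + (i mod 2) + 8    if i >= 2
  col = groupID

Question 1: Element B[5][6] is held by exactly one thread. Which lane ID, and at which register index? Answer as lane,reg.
26,1

c=6->g=6  r=5->rb=0,t=2,b0=1
L=6*4+2=26  i=0*2+1=1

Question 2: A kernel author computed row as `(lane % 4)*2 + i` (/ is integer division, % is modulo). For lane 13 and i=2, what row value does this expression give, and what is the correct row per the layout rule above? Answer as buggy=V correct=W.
buggy=4 correct=10

`(lane % 4)*2 + i`[13,2]=>4
lane 13: grp=3 (13/4), tig=1 (13%4)
i=2: r=1*2+0+8=10, c=grp=3
row: 4 vs 10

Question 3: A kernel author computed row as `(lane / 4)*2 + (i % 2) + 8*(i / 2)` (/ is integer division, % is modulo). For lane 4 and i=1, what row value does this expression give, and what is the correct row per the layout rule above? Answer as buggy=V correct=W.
`(lane / 4)*2 + (i % 2) + 8*(i / 2)`[4,1]->3
4: g=1,t=0
[1] (0*2+1+0,1) = (1,1)
row: 3 vs 1

buggy=3 correct=1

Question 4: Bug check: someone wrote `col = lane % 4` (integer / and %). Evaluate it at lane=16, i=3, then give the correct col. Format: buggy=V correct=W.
buggy=0 correct=4

`lane % 4`[16,3]->0
lane 16: gid=4 (16/4), tid=0 (16%4)
i=3: r=0*2+1+8=9, c=gid=4
col: 0 vs 4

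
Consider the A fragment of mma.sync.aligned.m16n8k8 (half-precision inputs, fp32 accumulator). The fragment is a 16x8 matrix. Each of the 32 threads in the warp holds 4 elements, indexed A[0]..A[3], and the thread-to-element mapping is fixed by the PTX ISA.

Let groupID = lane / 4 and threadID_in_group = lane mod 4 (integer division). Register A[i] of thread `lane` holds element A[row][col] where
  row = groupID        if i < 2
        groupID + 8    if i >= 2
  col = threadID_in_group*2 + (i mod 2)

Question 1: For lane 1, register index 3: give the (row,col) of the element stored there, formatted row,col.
8,3

L=1=>grp=1>>2=0, tig=1&3=1
[3]=>row 0+8=8  col 1·2+1=3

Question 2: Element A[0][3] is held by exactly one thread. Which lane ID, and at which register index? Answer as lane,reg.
r:0=>grp=0,rB=0  c:3=>tig=1,lo=1
L=0*4+1=1  i=0*2+1=1

1,1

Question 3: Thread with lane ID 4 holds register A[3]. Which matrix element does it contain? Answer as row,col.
9,1

lane 4: g=1 (4/4), t=0 (4%4)
i=3: r=1+8=9, c=0*2+1=1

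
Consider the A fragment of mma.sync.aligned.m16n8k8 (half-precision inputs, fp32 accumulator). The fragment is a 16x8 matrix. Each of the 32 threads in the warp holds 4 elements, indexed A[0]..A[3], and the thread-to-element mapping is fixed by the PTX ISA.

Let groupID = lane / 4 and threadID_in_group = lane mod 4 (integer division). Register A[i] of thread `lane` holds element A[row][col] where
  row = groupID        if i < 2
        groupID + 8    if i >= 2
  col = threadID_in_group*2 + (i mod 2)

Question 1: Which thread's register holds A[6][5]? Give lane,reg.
26,1

r=6->g=6,rb=0  c=5->t=2,b0=1
L=6*4+2=26  i=0*2+1=1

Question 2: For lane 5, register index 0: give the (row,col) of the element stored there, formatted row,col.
5: grp=1,tig=1
[0] (1+0,1*2+0) = (1,2)

1,2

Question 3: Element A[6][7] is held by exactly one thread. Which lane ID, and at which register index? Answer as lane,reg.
27,1

r=6->g=6,rb=0  c=7->t=3,b0=1
L=6*4+3=27  i=0*2+1=1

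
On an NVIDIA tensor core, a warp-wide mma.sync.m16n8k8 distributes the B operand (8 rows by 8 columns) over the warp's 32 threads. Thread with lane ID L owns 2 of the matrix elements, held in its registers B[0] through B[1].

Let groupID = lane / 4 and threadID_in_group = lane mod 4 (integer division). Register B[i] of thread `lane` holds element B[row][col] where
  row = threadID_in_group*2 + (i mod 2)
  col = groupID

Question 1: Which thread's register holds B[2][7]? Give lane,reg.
c: 7->gid=7  r: 2->tid=1,i&1=0
L=7*4+1=29  i=0=0

29,0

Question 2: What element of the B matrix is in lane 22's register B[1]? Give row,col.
5,5

lane 22: gid=5 (22/4), tid=2 (22%4)
i=1: r=2*2+1=5, c=gid=5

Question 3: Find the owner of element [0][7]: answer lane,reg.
28,0

c=7->g=7  r=0->t=0,b0=0
L=7*4+0=28  i=0=0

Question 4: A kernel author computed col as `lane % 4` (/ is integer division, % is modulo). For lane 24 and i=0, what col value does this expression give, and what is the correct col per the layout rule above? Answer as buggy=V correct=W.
`lane % 4`[24,0]=>0
L=24=>grp=24>>2=6, tig=24&3=0
[0]=>row 0·2+0=0  col grp=6
col: 0 vs 6

buggy=0 correct=6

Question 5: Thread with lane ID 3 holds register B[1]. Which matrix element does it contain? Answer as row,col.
7,0

lane 3⇒3/4=0, 3 mod 4=3
i=1  r:2·3+1⇒7  c:0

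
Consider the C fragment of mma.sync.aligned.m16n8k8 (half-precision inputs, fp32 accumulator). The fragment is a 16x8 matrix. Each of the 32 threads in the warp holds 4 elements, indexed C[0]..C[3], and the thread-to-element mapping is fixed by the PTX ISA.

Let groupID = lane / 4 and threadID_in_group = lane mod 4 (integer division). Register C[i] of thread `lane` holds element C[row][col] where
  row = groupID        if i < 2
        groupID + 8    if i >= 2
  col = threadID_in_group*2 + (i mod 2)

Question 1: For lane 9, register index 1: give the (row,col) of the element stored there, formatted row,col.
L=9->g=9>>2=2, t=9&3=1
[1]->row 2+0=2  col 1·2+1=3

2,3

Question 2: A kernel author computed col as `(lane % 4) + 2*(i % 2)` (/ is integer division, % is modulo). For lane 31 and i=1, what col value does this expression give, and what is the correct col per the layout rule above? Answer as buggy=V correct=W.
`(lane % 4) + 2*(i % 2)`[31,1]->5
31: g=7,t=3
[1] (7+0,3*2+1) = (7,7)
col: 5 vs 7

buggy=5 correct=7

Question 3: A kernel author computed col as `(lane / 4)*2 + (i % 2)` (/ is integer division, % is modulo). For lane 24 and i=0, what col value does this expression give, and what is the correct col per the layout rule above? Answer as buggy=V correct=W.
`(lane / 4)*2 + (i % 2)`[24,0]→12
lane 24→24/4=6, 24 mod 4=0
i=0  r:6+0→6  c:2·0+0→0
col: 12 vs 0

buggy=12 correct=0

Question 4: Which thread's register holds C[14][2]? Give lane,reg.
25,2

r: 14->gid=6,r8=1  c: 2->tid=1,i&1=0
L=6*4+1=25  i=1*2+0=2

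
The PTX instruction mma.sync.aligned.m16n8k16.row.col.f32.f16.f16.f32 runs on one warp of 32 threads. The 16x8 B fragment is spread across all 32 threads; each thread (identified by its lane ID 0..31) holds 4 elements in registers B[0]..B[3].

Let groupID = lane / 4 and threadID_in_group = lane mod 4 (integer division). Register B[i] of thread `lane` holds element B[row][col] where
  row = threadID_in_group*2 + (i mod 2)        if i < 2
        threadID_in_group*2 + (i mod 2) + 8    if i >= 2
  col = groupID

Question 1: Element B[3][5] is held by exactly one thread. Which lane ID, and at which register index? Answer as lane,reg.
21,1

c=5⇒gr=5  r=3⇒Rb=0,th=1,odd=1
L=5*4+1=21  i=0*2+1=1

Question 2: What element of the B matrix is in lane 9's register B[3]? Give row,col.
11,2

9: grp=2,tig=1
[3] (1*2+1+8,2) = (11,2)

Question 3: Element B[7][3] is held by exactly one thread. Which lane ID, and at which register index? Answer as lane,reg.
15,1

c:3=>grp=3  r:7=>rB=0,tig=3,lo=1
L=3*4+3=15  i=0*2+1=1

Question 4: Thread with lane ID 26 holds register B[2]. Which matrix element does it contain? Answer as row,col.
12,6

lane 26: gr=6 (26/4), th=2 (26%4)
i=2: r=2*2+0+8=12, c=gr=6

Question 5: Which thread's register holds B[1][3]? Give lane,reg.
12,1

c: 3->gid=3  r: 1->r8=0,tid=0,i&1=1
L=3*4+0=12  i=0*2+1=1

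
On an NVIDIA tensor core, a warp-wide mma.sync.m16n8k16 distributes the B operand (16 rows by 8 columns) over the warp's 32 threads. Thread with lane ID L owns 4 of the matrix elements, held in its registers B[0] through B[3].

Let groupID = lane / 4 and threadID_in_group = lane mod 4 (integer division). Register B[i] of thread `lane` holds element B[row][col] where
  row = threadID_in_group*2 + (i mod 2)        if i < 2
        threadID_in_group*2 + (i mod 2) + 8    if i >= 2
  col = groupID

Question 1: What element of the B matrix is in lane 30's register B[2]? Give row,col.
lane 30->30/4=7, 30 mod 4=2
i=2  r:2·2+0+8->12  c:7

12,7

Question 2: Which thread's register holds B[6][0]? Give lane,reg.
c=0->g=0  r=6->rb=0,t=3,b0=0
L=0*4+3=3  i=0*2+0=0

3,0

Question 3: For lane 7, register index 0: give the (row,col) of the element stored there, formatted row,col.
lane 7->7/4=1, 7 mod 4=3
i=0  r:2·3+0+0->6  c:1

6,1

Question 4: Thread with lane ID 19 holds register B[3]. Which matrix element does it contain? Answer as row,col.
15,4

lane 19: g=4 (19/4), t=3 (19%4)
i=3: r=3*2+1+8=15, c=g=4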